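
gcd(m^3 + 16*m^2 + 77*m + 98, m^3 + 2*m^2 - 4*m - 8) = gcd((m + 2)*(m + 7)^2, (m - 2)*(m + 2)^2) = m + 2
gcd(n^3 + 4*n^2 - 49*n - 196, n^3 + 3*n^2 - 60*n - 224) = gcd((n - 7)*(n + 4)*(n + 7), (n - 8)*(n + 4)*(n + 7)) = n^2 + 11*n + 28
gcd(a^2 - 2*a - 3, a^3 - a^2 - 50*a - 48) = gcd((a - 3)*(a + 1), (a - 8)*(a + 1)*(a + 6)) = a + 1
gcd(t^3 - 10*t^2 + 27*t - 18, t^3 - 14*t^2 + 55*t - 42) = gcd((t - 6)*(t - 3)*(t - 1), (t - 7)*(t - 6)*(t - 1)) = t^2 - 7*t + 6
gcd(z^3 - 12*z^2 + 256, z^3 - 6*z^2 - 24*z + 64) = z^2 - 4*z - 32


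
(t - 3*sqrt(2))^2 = t^2 - 6*sqrt(2)*t + 18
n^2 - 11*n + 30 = (n - 6)*(n - 5)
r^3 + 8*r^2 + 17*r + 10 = (r + 1)*(r + 2)*(r + 5)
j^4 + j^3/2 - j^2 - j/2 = j*(j - 1)*(j + 1/2)*(j + 1)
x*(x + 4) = x^2 + 4*x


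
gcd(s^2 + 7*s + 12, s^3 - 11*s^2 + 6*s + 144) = s + 3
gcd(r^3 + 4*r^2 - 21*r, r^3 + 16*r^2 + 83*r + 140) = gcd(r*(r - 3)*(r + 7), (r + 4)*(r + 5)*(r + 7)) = r + 7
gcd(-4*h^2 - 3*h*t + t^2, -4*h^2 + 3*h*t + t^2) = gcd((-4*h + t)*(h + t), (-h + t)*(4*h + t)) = 1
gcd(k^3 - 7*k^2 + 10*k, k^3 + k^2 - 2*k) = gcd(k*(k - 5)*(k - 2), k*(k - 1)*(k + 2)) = k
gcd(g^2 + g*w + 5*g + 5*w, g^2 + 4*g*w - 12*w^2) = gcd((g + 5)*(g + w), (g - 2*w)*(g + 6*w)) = 1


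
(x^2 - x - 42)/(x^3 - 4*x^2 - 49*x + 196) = (x + 6)/(x^2 + 3*x - 28)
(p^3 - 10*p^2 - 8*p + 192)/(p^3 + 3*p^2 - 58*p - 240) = (p^2 - 2*p - 24)/(p^2 + 11*p + 30)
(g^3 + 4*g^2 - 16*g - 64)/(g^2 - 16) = g + 4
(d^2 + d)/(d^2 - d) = (d + 1)/(d - 1)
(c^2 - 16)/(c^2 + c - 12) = (c - 4)/(c - 3)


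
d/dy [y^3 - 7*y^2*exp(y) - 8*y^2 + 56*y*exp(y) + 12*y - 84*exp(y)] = -7*y^2*exp(y) + 3*y^2 + 42*y*exp(y) - 16*y - 28*exp(y) + 12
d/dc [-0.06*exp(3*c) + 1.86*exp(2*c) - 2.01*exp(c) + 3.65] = (-0.18*exp(2*c) + 3.72*exp(c) - 2.01)*exp(c)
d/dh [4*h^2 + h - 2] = 8*h + 1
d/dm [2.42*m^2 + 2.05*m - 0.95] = 4.84*m + 2.05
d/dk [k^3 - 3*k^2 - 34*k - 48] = 3*k^2 - 6*k - 34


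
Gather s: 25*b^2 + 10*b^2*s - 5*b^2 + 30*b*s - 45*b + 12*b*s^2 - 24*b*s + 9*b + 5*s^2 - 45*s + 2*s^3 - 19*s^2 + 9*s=20*b^2 - 36*b + 2*s^3 + s^2*(12*b - 14) + s*(10*b^2 + 6*b - 36)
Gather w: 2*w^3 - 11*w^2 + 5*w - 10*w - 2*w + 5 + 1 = 2*w^3 - 11*w^2 - 7*w + 6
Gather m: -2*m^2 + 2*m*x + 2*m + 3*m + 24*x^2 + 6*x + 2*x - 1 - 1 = -2*m^2 + m*(2*x + 5) + 24*x^2 + 8*x - 2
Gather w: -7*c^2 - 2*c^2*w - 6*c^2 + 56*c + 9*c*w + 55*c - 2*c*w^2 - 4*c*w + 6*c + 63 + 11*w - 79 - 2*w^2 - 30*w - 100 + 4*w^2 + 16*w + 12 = -13*c^2 + 117*c + w^2*(2 - 2*c) + w*(-2*c^2 + 5*c - 3) - 104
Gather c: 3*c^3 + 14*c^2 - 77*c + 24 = 3*c^3 + 14*c^2 - 77*c + 24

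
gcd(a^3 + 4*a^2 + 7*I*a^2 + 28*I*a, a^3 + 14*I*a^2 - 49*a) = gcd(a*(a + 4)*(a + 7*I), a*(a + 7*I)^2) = a^2 + 7*I*a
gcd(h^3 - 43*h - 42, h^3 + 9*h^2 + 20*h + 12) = h^2 + 7*h + 6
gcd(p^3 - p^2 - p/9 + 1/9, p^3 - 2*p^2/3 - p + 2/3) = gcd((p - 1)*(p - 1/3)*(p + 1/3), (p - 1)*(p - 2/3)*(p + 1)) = p - 1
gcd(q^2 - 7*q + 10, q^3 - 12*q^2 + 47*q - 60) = q - 5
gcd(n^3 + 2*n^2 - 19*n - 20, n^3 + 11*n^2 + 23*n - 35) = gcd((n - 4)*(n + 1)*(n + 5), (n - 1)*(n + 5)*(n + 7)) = n + 5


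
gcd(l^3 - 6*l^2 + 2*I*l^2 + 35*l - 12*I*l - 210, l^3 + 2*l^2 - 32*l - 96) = l - 6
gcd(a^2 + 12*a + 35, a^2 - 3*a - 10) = 1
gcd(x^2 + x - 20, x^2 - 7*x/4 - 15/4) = 1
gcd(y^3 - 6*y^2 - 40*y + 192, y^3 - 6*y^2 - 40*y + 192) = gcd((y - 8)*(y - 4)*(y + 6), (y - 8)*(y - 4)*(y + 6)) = y^3 - 6*y^2 - 40*y + 192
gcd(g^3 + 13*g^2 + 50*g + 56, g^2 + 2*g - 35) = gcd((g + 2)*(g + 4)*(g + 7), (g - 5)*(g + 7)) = g + 7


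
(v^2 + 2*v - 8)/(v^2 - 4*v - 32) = (v - 2)/(v - 8)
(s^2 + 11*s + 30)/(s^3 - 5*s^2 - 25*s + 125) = (s + 6)/(s^2 - 10*s + 25)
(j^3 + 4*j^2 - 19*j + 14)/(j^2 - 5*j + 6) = (j^2 + 6*j - 7)/(j - 3)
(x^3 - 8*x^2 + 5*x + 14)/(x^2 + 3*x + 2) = (x^2 - 9*x + 14)/(x + 2)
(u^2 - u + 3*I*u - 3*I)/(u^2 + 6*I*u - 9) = (u - 1)/(u + 3*I)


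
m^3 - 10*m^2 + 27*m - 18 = (m - 6)*(m - 3)*(m - 1)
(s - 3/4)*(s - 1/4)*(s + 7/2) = s^3 + 5*s^2/2 - 53*s/16 + 21/32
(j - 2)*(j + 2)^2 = j^3 + 2*j^2 - 4*j - 8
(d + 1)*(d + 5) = d^2 + 6*d + 5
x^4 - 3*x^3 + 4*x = x*(x - 2)^2*(x + 1)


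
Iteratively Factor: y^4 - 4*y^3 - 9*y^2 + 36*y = (y + 3)*(y^3 - 7*y^2 + 12*y) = (y - 3)*(y + 3)*(y^2 - 4*y) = y*(y - 3)*(y + 3)*(y - 4)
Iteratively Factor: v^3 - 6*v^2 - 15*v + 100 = (v - 5)*(v^2 - v - 20) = (v - 5)^2*(v + 4)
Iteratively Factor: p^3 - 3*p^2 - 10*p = (p + 2)*(p^2 - 5*p) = p*(p + 2)*(p - 5)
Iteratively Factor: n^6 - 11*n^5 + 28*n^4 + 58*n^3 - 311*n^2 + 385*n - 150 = (n - 2)*(n^5 - 9*n^4 + 10*n^3 + 78*n^2 - 155*n + 75) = (n - 2)*(n - 1)*(n^4 - 8*n^3 + 2*n^2 + 80*n - 75) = (n - 2)*(n - 1)^2*(n^3 - 7*n^2 - 5*n + 75) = (n - 5)*(n - 2)*(n - 1)^2*(n^2 - 2*n - 15) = (n - 5)^2*(n - 2)*(n - 1)^2*(n + 3)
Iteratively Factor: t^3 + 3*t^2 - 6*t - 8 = (t + 4)*(t^2 - t - 2) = (t - 2)*(t + 4)*(t + 1)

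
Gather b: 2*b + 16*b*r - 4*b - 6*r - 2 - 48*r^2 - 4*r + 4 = b*(16*r - 2) - 48*r^2 - 10*r + 2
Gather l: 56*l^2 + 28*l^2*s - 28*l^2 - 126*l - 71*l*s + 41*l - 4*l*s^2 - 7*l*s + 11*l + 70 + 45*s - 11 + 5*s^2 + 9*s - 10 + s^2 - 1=l^2*(28*s + 28) + l*(-4*s^2 - 78*s - 74) + 6*s^2 + 54*s + 48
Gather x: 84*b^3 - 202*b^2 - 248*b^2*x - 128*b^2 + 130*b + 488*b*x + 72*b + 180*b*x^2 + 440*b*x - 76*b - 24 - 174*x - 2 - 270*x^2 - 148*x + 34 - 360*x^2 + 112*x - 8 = 84*b^3 - 330*b^2 + 126*b + x^2*(180*b - 630) + x*(-248*b^2 + 928*b - 210)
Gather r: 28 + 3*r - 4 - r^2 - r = -r^2 + 2*r + 24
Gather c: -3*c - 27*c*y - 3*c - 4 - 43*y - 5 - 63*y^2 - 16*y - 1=c*(-27*y - 6) - 63*y^2 - 59*y - 10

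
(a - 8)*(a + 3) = a^2 - 5*a - 24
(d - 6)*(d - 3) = d^2 - 9*d + 18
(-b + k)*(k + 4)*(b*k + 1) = -b^2*k^2 - 4*b^2*k + b*k^3 + 4*b*k^2 - b*k - 4*b + k^2 + 4*k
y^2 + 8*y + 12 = (y + 2)*(y + 6)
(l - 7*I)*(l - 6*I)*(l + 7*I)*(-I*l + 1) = -I*l^4 - 5*l^3 - 55*I*l^2 - 245*l - 294*I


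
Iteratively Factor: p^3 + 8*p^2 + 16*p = (p + 4)*(p^2 + 4*p) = (p + 4)^2*(p)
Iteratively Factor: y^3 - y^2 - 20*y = (y + 4)*(y^2 - 5*y) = y*(y + 4)*(y - 5)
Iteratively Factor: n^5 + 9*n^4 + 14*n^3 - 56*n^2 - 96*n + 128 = (n + 4)*(n^4 + 5*n^3 - 6*n^2 - 32*n + 32) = (n - 1)*(n + 4)*(n^3 + 6*n^2 - 32) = (n - 1)*(n + 4)^2*(n^2 + 2*n - 8) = (n - 1)*(n + 4)^3*(n - 2)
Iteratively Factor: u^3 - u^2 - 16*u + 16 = (u - 4)*(u^2 + 3*u - 4) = (u - 4)*(u - 1)*(u + 4)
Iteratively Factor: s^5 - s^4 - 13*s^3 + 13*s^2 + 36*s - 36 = (s - 1)*(s^4 - 13*s^2 + 36) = (s - 2)*(s - 1)*(s^3 + 2*s^2 - 9*s - 18) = (s - 2)*(s - 1)*(s + 3)*(s^2 - s - 6) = (s - 2)*(s - 1)*(s + 2)*(s + 3)*(s - 3)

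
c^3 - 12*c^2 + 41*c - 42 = (c - 7)*(c - 3)*(c - 2)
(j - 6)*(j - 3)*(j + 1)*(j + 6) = j^4 - 2*j^3 - 39*j^2 + 72*j + 108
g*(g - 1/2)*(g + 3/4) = g^3 + g^2/4 - 3*g/8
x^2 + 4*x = x*(x + 4)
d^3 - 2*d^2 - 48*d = d*(d - 8)*(d + 6)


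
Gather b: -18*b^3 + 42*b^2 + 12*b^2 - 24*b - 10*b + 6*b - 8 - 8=-18*b^3 + 54*b^2 - 28*b - 16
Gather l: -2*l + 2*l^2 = 2*l^2 - 2*l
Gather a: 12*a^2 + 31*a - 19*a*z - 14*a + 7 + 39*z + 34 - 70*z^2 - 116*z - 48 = 12*a^2 + a*(17 - 19*z) - 70*z^2 - 77*z - 7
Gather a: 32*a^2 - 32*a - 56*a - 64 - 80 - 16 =32*a^2 - 88*a - 160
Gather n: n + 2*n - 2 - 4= 3*n - 6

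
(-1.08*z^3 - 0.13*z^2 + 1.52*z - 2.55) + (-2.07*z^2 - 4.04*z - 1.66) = -1.08*z^3 - 2.2*z^2 - 2.52*z - 4.21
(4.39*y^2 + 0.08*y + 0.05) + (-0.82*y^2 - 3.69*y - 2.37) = 3.57*y^2 - 3.61*y - 2.32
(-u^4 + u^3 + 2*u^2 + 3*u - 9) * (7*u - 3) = -7*u^5 + 10*u^4 + 11*u^3 + 15*u^2 - 72*u + 27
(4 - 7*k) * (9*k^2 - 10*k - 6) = -63*k^3 + 106*k^2 + 2*k - 24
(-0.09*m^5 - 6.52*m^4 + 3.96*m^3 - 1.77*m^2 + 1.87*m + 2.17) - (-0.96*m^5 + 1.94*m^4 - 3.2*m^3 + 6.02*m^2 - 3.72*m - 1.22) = 0.87*m^5 - 8.46*m^4 + 7.16*m^3 - 7.79*m^2 + 5.59*m + 3.39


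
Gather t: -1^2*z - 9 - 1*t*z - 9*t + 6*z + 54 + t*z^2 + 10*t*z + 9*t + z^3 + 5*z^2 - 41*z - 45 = t*(z^2 + 9*z) + z^3 + 5*z^2 - 36*z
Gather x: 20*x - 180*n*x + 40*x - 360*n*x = x*(60 - 540*n)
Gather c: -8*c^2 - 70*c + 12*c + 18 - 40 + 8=-8*c^2 - 58*c - 14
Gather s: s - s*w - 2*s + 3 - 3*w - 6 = s*(-w - 1) - 3*w - 3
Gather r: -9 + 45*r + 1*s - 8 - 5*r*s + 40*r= r*(85 - 5*s) + s - 17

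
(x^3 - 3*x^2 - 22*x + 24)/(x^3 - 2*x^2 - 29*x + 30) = (x + 4)/(x + 5)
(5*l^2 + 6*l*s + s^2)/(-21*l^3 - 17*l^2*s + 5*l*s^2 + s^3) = (5*l + s)/(-21*l^2 + 4*l*s + s^2)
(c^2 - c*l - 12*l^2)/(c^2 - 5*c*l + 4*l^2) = (c + 3*l)/(c - l)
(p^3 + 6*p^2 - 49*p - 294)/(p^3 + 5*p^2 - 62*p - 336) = (p - 7)/(p - 8)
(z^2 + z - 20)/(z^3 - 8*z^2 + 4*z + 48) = (z + 5)/(z^2 - 4*z - 12)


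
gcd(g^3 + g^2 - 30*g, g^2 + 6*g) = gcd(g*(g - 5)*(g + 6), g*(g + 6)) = g^2 + 6*g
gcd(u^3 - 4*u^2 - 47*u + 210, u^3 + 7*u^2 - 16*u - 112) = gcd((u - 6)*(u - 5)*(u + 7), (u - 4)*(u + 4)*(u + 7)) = u + 7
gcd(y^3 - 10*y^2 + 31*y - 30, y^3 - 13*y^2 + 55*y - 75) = y^2 - 8*y + 15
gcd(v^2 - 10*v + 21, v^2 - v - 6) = v - 3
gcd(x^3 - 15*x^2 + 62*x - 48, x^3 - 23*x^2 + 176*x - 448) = x - 8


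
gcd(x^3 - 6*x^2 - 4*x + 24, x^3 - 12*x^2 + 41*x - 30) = x - 6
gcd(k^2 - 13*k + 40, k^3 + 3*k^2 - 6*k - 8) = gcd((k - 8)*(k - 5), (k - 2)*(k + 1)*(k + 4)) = 1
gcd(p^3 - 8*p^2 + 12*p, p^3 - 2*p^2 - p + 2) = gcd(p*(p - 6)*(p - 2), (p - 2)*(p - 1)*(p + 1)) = p - 2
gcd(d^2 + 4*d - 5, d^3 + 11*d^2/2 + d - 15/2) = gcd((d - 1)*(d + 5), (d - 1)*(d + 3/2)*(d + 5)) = d^2 + 4*d - 5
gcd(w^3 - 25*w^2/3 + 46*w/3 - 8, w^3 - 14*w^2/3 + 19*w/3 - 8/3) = w - 1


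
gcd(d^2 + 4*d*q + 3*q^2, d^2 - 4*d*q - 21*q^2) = d + 3*q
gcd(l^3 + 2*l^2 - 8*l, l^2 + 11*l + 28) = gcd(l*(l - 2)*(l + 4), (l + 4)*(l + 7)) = l + 4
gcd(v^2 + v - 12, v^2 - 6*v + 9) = v - 3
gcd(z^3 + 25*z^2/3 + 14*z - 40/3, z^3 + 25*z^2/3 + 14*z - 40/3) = z^3 + 25*z^2/3 + 14*z - 40/3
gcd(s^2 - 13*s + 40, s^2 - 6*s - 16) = s - 8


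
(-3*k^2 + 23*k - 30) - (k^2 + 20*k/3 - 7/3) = -4*k^2 + 49*k/3 - 83/3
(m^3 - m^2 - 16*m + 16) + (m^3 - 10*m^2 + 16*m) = 2*m^3 - 11*m^2 + 16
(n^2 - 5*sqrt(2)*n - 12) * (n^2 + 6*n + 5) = n^4 - 5*sqrt(2)*n^3 + 6*n^3 - 30*sqrt(2)*n^2 - 7*n^2 - 72*n - 25*sqrt(2)*n - 60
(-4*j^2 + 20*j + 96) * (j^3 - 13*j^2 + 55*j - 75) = -4*j^5 + 72*j^4 - 384*j^3 + 152*j^2 + 3780*j - 7200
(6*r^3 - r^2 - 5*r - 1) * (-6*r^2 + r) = -36*r^5 + 12*r^4 + 29*r^3 + r^2 - r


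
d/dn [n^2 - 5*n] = 2*n - 5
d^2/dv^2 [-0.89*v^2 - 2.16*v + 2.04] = -1.78000000000000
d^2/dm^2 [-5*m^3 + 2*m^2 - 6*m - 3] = 4 - 30*m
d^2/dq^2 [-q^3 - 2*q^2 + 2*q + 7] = -6*q - 4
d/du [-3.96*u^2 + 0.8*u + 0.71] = 0.8 - 7.92*u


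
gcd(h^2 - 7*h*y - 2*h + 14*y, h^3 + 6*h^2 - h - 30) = h - 2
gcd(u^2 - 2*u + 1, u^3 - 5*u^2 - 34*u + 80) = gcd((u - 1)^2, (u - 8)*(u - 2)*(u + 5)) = 1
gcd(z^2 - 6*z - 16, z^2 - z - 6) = z + 2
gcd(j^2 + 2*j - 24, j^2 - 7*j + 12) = j - 4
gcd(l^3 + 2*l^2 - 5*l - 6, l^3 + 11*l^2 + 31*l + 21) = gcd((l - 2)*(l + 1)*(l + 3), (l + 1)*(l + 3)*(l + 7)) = l^2 + 4*l + 3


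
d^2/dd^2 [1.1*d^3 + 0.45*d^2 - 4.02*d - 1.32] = 6.6*d + 0.9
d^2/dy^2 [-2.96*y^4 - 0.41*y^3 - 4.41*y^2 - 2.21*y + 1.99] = -35.52*y^2 - 2.46*y - 8.82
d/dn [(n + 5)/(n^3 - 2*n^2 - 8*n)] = (-n*(-n^2 + 2*n + 8) + (n + 5)*(-3*n^2 + 4*n + 8))/(n^2*(-n^2 + 2*n + 8)^2)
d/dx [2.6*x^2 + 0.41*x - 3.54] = 5.2*x + 0.41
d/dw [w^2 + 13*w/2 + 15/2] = 2*w + 13/2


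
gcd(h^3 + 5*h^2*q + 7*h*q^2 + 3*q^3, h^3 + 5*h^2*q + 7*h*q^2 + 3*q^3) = h^3 + 5*h^2*q + 7*h*q^2 + 3*q^3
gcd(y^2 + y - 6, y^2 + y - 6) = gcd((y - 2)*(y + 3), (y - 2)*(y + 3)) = y^2 + y - 6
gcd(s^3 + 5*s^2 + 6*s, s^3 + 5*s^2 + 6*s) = s^3 + 5*s^2 + 6*s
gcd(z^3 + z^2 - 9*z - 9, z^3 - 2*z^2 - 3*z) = z^2 - 2*z - 3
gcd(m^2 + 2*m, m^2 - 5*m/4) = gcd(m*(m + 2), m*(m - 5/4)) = m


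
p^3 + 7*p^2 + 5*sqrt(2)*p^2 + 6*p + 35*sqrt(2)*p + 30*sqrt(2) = (p + 1)*(p + 6)*(p + 5*sqrt(2))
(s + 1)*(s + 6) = s^2 + 7*s + 6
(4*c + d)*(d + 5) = 4*c*d + 20*c + d^2 + 5*d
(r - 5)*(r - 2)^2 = r^3 - 9*r^2 + 24*r - 20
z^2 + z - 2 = (z - 1)*(z + 2)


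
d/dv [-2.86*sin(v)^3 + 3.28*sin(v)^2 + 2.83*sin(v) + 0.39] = (-8.58*sin(v)^2 + 6.56*sin(v) + 2.83)*cos(v)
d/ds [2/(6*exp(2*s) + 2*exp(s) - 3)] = (-24*exp(s) - 4)*exp(s)/(6*exp(2*s) + 2*exp(s) - 3)^2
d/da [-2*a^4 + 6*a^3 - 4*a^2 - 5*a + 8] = -8*a^3 + 18*a^2 - 8*a - 5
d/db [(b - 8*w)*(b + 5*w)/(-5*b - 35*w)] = ((-2*b + 3*w)*(b + 7*w) + (b - 8*w)*(b + 5*w))/(5*(b + 7*w)^2)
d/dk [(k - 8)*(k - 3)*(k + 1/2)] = 3*k^2 - 21*k + 37/2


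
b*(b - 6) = b^2 - 6*b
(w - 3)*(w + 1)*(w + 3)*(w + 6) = w^4 + 7*w^3 - 3*w^2 - 63*w - 54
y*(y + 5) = y^2 + 5*y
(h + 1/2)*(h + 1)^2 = h^3 + 5*h^2/2 + 2*h + 1/2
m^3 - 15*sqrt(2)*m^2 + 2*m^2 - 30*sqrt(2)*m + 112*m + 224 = (m + 2)*(m - 8*sqrt(2))*(m - 7*sqrt(2))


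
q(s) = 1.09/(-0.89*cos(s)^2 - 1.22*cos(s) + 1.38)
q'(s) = 1.09*(-1.78*sin(s)*cos(s) - 1.22*sin(s))/(-0.89*cos(s)^2 - 1.22*cos(s) + 1.38)^2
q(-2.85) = 0.63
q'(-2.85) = -0.05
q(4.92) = 1.00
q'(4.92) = 1.42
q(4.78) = 0.84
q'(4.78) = 0.87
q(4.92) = 1.00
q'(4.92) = 1.42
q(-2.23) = 0.61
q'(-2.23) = 0.03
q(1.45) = 0.89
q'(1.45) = -1.04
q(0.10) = -1.52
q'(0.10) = -0.64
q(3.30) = 0.63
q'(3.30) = -0.03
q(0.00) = -1.49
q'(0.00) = 0.00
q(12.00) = -3.85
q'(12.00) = 19.84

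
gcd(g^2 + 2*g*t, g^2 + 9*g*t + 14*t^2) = g + 2*t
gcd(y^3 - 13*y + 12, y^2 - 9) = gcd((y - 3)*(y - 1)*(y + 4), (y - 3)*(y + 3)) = y - 3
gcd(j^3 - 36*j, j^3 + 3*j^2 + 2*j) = j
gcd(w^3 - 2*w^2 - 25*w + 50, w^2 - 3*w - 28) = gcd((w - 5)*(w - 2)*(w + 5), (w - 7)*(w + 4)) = 1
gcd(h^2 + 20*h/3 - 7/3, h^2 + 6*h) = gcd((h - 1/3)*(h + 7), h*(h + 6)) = 1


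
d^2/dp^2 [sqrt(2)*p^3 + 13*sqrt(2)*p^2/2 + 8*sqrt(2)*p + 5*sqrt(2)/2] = sqrt(2)*(6*p + 13)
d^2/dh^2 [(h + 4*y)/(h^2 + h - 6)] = 2*((h + 4*y)*(2*h + 1)^2 - (3*h + 4*y + 1)*(h^2 + h - 6))/(h^2 + h - 6)^3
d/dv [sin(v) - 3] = cos(v)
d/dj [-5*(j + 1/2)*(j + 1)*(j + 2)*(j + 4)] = -20*j^3 - 225*j^2/2 - 175*j - 75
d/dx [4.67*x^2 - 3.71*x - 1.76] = 9.34*x - 3.71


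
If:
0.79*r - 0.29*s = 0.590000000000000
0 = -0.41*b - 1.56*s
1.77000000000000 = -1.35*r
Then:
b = 21.33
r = -1.31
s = -5.61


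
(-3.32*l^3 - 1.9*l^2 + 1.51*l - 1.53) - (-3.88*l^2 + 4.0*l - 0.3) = -3.32*l^3 + 1.98*l^2 - 2.49*l - 1.23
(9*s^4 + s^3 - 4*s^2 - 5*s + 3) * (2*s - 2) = 18*s^5 - 16*s^4 - 10*s^3 - 2*s^2 + 16*s - 6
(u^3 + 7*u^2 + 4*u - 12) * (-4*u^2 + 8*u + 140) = -4*u^5 - 20*u^4 + 180*u^3 + 1060*u^2 + 464*u - 1680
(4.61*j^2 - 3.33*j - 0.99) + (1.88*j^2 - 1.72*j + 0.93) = 6.49*j^2 - 5.05*j - 0.0599999999999999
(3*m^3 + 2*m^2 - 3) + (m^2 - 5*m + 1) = 3*m^3 + 3*m^2 - 5*m - 2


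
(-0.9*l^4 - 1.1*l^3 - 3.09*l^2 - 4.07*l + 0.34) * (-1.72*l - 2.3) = 1.548*l^5 + 3.962*l^4 + 7.8448*l^3 + 14.1074*l^2 + 8.7762*l - 0.782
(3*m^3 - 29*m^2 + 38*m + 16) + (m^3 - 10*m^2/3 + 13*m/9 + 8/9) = 4*m^3 - 97*m^2/3 + 355*m/9 + 152/9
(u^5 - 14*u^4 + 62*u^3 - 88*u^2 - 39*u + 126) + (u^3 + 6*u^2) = u^5 - 14*u^4 + 63*u^3 - 82*u^2 - 39*u + 126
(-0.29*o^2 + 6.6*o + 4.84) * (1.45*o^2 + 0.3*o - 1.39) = -0.4205*o^4 + 9.483*o^3 + 9.4011*o^2 - 7.722*o - 6.7276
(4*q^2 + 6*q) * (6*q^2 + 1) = 24*q^4 + 36*q^3 + 4*q^2 + 6*q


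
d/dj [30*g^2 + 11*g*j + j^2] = 11*g + 2*j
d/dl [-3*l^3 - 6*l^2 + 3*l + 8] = -9*l^2 - 12*l + 3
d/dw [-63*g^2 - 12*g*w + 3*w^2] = -12*g + 6*w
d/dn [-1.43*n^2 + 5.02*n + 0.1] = 5.02 - 2.86*n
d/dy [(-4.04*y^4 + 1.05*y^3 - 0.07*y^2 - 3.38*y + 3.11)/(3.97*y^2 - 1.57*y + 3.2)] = (-32.0776*y^5 + 23.1969*y^4 - 55.009*y^3 + 23.6085*y^2 - 25.1414*y - 5.9333)/(15.7609*y^4 - 12.4658*y^3 + 27.8729*y^2 - 10.048*y + 10.24)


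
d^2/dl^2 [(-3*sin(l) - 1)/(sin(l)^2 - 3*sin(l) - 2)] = (27*sin(l)^5 + 13*sin(l)^4 - 7*sin(l)^2 - 45*sin(l)/4 + 9*sin(3*l)/4 - 3*sin(5*l)/2 + 14)/(sin(l)^2 - 3*sin(l) - 2)^3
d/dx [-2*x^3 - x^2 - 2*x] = -6*x^2 - 2*x - 2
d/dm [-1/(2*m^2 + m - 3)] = (4*m + 1)/(2*m^2 + m - 3)^2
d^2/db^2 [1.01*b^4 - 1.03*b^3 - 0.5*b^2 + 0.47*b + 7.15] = 12.12*b^2 - 6.18*b - 1.0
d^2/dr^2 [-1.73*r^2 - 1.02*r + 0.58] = -3.46000000000000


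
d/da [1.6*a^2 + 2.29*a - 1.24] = 3.2*a + 2.29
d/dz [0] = 0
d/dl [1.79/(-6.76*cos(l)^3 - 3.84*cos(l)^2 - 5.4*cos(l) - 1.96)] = (36.3012*sin(l)^2 - 13.7472*cos(l) - 45.9672)*sin(l)/(6.76*cos(l)^3 + 3.84*cos(l)^2 + 5.4*cos(l) + 1.96)^2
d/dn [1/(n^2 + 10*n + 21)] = 2*(-n - 5)/(n^2 + 10*n + 21)^2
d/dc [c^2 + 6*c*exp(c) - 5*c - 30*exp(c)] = 6*c*exp(c) + 2*c - 24*exp(c) - 5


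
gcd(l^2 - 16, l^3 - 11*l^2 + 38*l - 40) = l - 4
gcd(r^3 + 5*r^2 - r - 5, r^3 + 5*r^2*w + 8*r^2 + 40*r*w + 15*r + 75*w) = r + 5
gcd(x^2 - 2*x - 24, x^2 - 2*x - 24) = x^2 - 2*x - 24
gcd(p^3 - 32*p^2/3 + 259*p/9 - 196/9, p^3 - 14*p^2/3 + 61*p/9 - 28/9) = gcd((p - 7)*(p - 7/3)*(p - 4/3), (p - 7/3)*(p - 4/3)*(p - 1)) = p^2 - 11*p/3 + 28/9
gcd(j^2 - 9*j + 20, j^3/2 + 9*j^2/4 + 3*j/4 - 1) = 1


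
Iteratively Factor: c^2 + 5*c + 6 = (c + 3)*(c + 2)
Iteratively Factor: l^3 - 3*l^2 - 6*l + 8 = (l + 2)*(l^2 - 5*l + 4) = (l - 1)*(l + 2)*(l - 4)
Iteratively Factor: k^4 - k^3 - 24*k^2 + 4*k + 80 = (k - 5)*(k^3 + 4*k^2 - 4*k - 16) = (k - 5)*(k - 2)*(k^2 + 6*k + 8) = (k - 5)*(k - 2)*(k + 4)*(k + 2)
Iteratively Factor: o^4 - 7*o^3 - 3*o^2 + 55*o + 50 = (o + 1)*(o^3 - 8*o^2 + 5*o + 50) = (o - 5)*(o + 1)*(o^2 - 3*o - 10) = (o - 5)^2*(o + 1)*(o + 2)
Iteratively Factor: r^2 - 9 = (r + 3)*(r - 3)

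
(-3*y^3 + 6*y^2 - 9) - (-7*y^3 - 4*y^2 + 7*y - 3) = 4*y^3 + 10*y^2 - 7*y - 6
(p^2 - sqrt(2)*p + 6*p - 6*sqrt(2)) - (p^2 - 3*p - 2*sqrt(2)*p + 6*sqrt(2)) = sqrt(2)*p + 9*p - 12*sqrt(2)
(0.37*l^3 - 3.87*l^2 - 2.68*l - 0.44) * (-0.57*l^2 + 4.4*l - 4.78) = -0.2109*l^5 + 3.8339*l^4 - 17.269*l^3 + 6.9574*l^2 + 10.8744*l + 2.1032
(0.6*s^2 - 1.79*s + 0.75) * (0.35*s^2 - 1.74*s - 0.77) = 0.21*s^4 - 1.6705*s^3 + 2.9151*s^2 + 0.0733000000000001*s - 0.5775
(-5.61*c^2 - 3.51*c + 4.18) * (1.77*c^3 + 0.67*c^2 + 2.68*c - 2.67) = -9.9297*c^5 - 9.9714*c^4 - 9.9879*c^3 + 8.3725*c^2 + 20.5741*c - 11.1606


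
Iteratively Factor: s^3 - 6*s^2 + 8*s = (s - 2)*(s^2 - 4*s) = (s - 4)*(s - 2)*(s)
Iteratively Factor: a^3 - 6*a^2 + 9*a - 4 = (a - 1)*(a^2 - 5*a + 4) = (a - 1)^2*(a - 4)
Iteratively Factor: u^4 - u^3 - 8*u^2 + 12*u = (u - 2)*(u^3 + u^2 - 6*u) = u*(u - 2)*(u^2 + u - 6) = u*(u - 2)*(u + 3)*(u - 2)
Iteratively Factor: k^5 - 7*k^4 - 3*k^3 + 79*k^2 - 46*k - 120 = (k - 4)*(k^4 - 3*k^3 - 15*k^2 + 19*k + 30) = (k - 5)*(k - 4)*(k^3 + 2*k^2 - 5*k - 6) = (k - 5)*(k - 4)*(k - 2)*(k^2 + 4*k + 3) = (k - 5)*(k - 4)*(k - 2)*(k + 3)*(k + 1)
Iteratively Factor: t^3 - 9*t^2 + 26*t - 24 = (t - 3)*(t^2 - 6*t + 8) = (t - 4)*(t - 3)*(t - 2)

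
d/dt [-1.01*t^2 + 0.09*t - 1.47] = 0.09 - 2.02*t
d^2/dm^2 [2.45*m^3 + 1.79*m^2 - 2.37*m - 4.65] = 14.7*m + 3.58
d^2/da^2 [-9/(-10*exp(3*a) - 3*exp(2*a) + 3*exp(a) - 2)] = 27*((-30*exp(2*a) - 4*exp(a) + 1)*(10*exp(3*a) + 3*exp(2*a) - 3*exp(a) + 2) + 6*(10*exp(2*a) + 2*exp(a) - 1)^2*exp(a))*exp(a)/(10*exp(3*a) + 3*exp(2*a) - 3*exp(a) + 2)^3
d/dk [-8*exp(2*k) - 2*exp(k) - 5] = (-16*exp(k) - 2)*exp(k)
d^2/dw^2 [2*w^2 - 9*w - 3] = 4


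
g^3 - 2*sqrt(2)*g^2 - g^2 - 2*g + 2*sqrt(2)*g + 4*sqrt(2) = (g - 2)*(g + 1)*(g - 2*sqrt(2))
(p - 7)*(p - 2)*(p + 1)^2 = p^4 - 7*p^3 - 3*p^2 + 19*p + 14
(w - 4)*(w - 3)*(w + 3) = w^3 - 4*w^2 - 9*w + 36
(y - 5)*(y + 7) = y^2 + 2*y - 35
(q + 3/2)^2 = q^2 + 3*q + 9/4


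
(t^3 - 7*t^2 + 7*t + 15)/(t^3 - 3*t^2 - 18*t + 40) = (t^2 - 2*t - 3)/(t^2 + 2*t - 8)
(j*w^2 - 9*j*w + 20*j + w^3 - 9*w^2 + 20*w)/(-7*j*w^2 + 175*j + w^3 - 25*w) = (j*w - 4*j + w^2 - 4*w)/(-7*j*w - 35*j + w^2 + 5*w)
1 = 1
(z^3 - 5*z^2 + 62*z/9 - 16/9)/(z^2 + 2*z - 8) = (z^2 - 3*z + 8/9)/(z + 4)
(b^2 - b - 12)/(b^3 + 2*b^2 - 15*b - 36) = 1/(b + 3)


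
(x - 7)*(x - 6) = x^2 - 13*x + 42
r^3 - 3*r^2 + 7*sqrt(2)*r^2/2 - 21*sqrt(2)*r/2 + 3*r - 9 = (r - 3)*(r + sqrt(2)/2)*(r + 3*sqrt(2))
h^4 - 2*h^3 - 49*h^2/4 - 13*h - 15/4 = (h - 5)*(h + 1/2)*(h + 1)*(h + 3/2)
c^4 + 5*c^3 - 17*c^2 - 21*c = c*(c - 3)*(c + 1)*(c + 7)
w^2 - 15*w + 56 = (w - 8)*(w - 7)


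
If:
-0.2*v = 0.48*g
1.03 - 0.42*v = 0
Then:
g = -1.02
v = 2.45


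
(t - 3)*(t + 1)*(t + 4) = t^3 + 2*t^2 - 11*t - 12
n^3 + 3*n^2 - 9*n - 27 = (n - 3)*(n + 3)^2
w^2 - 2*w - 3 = (w - 3)*(w + 1)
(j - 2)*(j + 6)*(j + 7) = j^3 + 11*j^2 + 16*j - 84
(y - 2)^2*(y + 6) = y^3 + 2*y^2 - 20*y + 24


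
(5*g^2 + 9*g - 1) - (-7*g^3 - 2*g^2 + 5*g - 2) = 7*g^3 + 7*g^2 + 4*g + 1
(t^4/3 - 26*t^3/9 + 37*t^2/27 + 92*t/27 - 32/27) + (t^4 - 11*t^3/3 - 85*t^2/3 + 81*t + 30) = 4*t^4/3 - 59*t^3/9 - 728*t^2/27 + 2279*t/27 + 778/27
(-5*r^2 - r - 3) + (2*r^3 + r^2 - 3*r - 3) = 2*r^3 - 4*r^2 - 4*r - 6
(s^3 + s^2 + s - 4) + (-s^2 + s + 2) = s^3 + 2*s - 2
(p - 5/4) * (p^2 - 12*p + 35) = p^3 - 53*p^2/4 + 50*p - 175/4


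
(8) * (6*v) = 48*v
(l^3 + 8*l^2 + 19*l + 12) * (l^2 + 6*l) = l^5 + 14*l^4 + 67*l^3 + 126*l^2 + 72*l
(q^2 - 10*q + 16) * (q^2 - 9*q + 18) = q^4 - 19*q^3 + 124*q^2 - 324*q + 288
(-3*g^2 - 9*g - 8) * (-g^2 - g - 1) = 3*g^4 + 12*g^3 + 20*g^2 + 17*g + 8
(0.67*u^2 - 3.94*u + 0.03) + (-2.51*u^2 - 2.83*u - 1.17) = -1.84*u^2 - 6.77*u - 1.14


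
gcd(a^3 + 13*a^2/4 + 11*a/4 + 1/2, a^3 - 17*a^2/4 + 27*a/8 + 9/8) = a + 1/4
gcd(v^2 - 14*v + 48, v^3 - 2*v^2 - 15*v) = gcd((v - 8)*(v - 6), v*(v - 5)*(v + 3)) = 1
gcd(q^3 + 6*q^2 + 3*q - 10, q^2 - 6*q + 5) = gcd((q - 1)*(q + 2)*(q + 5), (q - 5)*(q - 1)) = q - 1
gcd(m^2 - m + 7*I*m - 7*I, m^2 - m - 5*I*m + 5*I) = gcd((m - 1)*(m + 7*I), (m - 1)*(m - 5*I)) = m - 1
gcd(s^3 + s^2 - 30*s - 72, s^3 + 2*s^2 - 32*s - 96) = s^2 - 2*s - 24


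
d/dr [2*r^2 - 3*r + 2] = 4*r - 3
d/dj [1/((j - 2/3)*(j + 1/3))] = 27*(1 - 6*j)/(81*j^4 - 54*j^3 - 27*j^2 + 12*j + 4)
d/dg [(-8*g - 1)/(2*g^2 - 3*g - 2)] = (16*g^2 + 4*g + 13)/(4*g^4 - 12*g^3 + g^2 + 12*g + 4)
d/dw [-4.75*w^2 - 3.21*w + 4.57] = -9.5*w - 3.21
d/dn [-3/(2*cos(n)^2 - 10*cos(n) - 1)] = 6*(5 - 2*cos(n))*sin(n)/(10*cos(n) - cos(2*n))^2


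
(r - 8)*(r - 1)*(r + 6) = r^3 - 3*r^2 - 46*r + 48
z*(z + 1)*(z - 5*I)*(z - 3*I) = z^4 + z^3 - 8*I*z^3 - 15*z^2 - 8*I*z^2 - 15*z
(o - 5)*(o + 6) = o^2 + o - 30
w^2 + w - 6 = (w - 2)*(w + 3)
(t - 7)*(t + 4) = t^2 - 3*t - 28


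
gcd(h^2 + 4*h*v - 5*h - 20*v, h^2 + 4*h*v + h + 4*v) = h + 4*v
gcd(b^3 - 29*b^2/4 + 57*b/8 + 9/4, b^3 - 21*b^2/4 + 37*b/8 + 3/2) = b^2 - 5*b/4 - 3/8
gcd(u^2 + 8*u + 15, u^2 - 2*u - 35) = u + 5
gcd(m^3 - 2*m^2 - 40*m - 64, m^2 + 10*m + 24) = m + 4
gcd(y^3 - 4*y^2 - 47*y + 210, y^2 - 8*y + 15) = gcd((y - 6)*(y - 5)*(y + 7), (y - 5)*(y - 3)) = y - 5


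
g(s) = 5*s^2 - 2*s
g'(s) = 10*s - 2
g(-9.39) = 459.64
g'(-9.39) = -95.90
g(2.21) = 20.00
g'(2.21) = 20.10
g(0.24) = -0.19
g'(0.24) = 0.40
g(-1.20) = 9.60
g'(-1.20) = -14.00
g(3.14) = 43.02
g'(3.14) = 29.40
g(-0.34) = 1.26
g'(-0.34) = -5.40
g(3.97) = 70.86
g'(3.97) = 37.70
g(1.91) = 14.42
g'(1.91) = 17.10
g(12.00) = 696.00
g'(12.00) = 118.00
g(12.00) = 696.00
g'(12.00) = 118.00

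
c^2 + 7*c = c*(c + 7)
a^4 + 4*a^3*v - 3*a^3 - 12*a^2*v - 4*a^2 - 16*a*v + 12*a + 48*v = (a - 3)*(a - 2)*(a + 2)*(a + 4*v)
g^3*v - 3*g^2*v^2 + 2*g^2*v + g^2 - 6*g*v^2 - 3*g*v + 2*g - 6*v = (g + 2)*(g - 3*v)*(g*v + 1)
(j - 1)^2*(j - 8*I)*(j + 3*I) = j^4 - 2*j^3 - 5*I*j^3 + 25*j^2 + 10*I*j^2 - 48*j - 5*I*j + 24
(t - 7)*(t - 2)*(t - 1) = t^3 - 10*t^2 + 23*t - 14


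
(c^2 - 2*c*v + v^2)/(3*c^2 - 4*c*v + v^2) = (-c + v)/(-3*c + v)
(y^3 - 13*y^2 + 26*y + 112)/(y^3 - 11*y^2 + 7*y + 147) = (y^2 - 6*y - 16)/(y^2 - 4*y - 21)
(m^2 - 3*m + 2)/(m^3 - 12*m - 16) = (-m^2 + 3*m - 2)/(-m^3 + 12*m + 16)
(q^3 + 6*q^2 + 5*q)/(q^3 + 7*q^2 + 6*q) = (q + 5)/(q + 6)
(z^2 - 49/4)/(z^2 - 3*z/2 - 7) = (z + 7/2)/(z + 2)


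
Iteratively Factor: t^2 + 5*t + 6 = (t + 2)*(t + 3)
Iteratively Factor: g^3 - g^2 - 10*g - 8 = (g + 2)*(g^2 - 3*g - 4) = (g + 1)*(g + 2)*(g - 4)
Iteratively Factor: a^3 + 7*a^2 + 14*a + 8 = (a + 2)*(a^2 + 5*a + 4) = (a + 1)*(a + 2)*(a + 4)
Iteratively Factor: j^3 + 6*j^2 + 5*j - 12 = (j + 4)*(j^2 + 2*j - 3) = (j - 1)*(j + 4)*(j + 3)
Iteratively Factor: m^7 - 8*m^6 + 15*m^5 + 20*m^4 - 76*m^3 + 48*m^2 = (m)*(m^6 - 8*m^5 + 15*m^4 + 20*m^3 - 76*m^2 + 48*m) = m*(m + 2)*(m^5 - 10*m^4 + 35*m^3 - 50*m^2 + 24*m) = m*(m - 2)*(m + 2)*(m^4 - 8*m^3 + 19*m^2 - 12*m) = m*(m - 3)*(m - 2)*(m + 2)*(m^3 - 5*m^2 + 4*m) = m*(m - 3)*(m - 2)*(m - 1)*(m + 2)*(m^2 - 4*m) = m*(m - 4)*(m - 3)*(m - 2)*(m - 1)*(m + 2)*(m)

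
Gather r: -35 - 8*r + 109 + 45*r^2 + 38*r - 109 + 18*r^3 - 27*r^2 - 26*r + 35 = 18*r^3 + 18*r^2 + 4*r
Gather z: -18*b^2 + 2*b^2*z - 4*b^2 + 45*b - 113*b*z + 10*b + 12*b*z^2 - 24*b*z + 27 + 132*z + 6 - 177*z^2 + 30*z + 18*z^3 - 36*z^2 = -22*b^2 + 55*b + 18*z^3 + z^2*(12*b - 213) + z*(2*b^2 - 137*b + 162) + 33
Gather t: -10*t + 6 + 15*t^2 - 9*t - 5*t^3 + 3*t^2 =-5*t^3 + 18*t^2 - 19*t + 6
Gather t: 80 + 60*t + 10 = 60*t + 90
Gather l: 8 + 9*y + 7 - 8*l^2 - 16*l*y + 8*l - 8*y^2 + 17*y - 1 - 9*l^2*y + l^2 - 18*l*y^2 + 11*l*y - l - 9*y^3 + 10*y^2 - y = l^2*(-9*y - 7) + l*(-18*y^2 - 5*y + 7) - 9*y^3 + 2*y^2 + 25*y + 14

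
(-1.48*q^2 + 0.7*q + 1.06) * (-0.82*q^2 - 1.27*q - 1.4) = 1.2136*q^4 + 1.3056*q^3 + 0.3138*q^2 - 2.3262*q - 1.484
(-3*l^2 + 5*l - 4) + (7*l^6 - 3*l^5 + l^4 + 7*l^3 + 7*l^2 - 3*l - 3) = 7*l^6 - 3*l^5 + l^4 + 7*l^3 + 4*l^2 + 2*l - 7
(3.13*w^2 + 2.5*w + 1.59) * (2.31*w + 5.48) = 7.2303*w^3 + 22.9274*w^2 + 17.3729*w + 8.7132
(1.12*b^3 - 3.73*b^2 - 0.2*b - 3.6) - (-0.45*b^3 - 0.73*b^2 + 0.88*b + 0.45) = 1.57*b^3 - 3.0*b^2 - 1.08*b - 4.05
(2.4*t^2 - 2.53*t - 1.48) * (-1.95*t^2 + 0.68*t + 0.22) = -4.68*t^4 + 6.5655*t^3 + 1.6936*t^2 - 1.563*t - 0.3256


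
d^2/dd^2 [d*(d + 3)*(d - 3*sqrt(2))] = 6*d - 6*sqrt(2) + 6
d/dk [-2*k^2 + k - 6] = 1 - 4*k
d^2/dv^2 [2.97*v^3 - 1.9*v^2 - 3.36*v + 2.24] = 17.82*v - 3.8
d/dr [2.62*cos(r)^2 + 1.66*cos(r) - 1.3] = -(5.24*cos(r) + 1.66)*sin(r)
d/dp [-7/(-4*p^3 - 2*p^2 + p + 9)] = 7*(-12*p^2 - 4*p + 1)/(4*p^3 + 2*p^2 - p - 9)^2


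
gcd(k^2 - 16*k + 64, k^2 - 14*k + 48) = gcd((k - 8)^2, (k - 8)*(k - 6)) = k - 8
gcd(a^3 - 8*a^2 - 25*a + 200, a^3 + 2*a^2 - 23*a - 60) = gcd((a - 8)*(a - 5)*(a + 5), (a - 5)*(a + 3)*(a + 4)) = a - 5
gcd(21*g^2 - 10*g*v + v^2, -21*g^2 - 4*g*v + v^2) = -7*g + v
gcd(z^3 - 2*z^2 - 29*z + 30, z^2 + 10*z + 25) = z + 5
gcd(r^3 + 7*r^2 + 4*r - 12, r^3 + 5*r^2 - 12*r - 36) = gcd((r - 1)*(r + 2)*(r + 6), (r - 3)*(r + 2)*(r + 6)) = r^2 + 8*r + 12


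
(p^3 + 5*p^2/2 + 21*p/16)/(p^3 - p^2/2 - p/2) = (16*p^2 + 40*p + 21)/(8*(2*p^2 - p - 1))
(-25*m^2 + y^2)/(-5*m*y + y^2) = (5*m + y)/y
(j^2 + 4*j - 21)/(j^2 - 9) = (j + 7)/(j + 3)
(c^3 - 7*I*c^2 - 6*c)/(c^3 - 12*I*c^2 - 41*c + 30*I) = c/(c - 5*I)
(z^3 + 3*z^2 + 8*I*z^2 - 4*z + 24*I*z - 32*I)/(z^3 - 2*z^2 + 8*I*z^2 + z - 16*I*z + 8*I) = (z + 4)/(z - 1)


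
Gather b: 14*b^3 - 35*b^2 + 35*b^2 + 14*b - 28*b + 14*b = 14*b^3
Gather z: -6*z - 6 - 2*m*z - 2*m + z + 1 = -2*m + z*(-2*m - 5) - 5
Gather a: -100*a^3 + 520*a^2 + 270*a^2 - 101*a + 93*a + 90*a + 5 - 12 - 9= -100*a^3 + 790*a^2 + 82*a - 16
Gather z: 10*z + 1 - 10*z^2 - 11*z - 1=-10*z^2 - z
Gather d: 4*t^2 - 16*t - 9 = 4*t^2 - 16*t - 9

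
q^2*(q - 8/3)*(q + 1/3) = q^4 - 7*q^3/3 - 8*q^2/9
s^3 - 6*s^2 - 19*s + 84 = (s - 7)*(s - 3)*(s + 4)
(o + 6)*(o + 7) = o^2 + 13*o + 42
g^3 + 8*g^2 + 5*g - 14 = (g - 1)*(g + 2)*(g + 7)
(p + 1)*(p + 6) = p^2 + 7*p + 6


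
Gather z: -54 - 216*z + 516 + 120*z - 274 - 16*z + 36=224 - 112*z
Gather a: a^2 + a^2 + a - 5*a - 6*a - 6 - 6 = 2*a^2 - 10*a - 12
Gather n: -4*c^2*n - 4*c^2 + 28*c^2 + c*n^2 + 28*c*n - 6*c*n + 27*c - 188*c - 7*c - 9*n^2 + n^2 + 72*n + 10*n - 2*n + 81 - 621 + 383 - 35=24*c^2 - 168*c + n^2*(c - 8) + n*(-4*c^2 + 22*c + 80) - 192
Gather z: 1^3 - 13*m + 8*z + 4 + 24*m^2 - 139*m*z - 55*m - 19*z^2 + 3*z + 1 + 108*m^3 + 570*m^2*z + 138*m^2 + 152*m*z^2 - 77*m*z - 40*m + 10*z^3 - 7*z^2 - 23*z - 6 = 108*m^3 + 162*m^2 - 108*m + 10*z^3 + z^2*(152*m - 26) + z*(570*m^2 - 216*m - 12)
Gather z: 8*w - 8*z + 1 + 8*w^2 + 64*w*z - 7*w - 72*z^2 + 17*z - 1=8*w^2 + w - 72*z^2 + z*(64*w + 9)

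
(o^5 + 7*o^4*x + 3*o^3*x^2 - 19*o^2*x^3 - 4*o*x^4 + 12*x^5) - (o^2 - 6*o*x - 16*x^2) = o^5 + 7*o^4*x + 3*o^3*x^2 - 19*o^2*x^3 - o^2 - 4*o*x^4 + 6*o*x + 12*x^5 + 16*x^2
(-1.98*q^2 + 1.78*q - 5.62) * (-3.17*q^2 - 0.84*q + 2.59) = 6.2766*q^4 - 3.9794*q^3 + 11.192*q^2 + 9.331*q - 14.5558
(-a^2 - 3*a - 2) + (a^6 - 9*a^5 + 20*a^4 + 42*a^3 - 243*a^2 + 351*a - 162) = a^6 - 9*a^5 + 20*a^4 + 42*a^3 - 244*a^2 + 348*a - 164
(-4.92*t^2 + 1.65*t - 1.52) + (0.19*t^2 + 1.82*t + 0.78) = -4.73*t^2 + 3.47*t - 0.74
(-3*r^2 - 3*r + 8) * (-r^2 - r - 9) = 3*r^4 + 6*r^3 + 22*r^2 + 19*r - 72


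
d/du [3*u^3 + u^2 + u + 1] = 9*u^2 + 2*u + 1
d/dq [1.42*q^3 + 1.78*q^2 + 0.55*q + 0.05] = 4.26*q^2 + 3.56*q + 0.55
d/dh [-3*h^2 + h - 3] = 1 - 6*h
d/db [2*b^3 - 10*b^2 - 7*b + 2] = 6*b^2 - 20*b - 7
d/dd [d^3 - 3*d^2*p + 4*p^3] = 3*d*(d - 2*p)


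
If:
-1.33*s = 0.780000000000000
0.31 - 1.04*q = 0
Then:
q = 0.30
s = -0.59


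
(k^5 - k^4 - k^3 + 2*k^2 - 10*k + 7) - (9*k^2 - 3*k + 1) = k^5 - k^4 - k^3 - 7*k^2 - 7*k + 6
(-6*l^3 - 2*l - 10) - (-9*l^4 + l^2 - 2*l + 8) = 9*l^4 - 6*l^3 - l^2 - 18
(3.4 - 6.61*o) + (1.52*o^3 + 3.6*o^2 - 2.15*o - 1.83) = 1.52*o^3 + 3.6*o^2 - 8.76*o + 1.57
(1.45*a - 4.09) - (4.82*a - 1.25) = -3.37*a - 2.84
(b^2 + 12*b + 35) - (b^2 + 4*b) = 8*b + 35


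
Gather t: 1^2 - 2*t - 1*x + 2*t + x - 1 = 0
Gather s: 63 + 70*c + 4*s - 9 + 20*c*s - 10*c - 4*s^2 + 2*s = 60*c - 4*s^2 + s*(20*c + 6) + 54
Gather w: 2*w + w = 3*w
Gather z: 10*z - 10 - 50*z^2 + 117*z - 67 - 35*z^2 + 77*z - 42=-85*z^2 + 204*z - 119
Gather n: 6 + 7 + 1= 14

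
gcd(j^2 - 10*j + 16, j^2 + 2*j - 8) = j - 2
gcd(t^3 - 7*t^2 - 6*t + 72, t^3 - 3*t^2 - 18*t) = t^2 - 3*t - 18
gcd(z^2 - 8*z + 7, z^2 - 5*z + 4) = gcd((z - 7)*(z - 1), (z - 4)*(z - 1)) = z - 1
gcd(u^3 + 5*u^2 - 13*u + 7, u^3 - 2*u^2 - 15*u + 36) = 1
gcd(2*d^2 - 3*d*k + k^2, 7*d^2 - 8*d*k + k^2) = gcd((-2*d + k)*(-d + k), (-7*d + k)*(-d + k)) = d - k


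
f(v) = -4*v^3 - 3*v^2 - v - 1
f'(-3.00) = -91.00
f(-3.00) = 83.00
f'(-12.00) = -1657.00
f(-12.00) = 6491.00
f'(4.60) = -282.52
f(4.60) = -458.42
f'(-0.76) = -3.37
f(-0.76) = -0.22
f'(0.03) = -1.19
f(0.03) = -1.03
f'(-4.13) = -180.90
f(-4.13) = 233.74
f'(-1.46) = -17.82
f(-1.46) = 6.51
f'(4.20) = -237.88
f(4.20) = -354.47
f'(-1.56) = -20.84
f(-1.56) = 8.44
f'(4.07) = -224.20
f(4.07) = -324.44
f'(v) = -12*v^2 - 6*v - 1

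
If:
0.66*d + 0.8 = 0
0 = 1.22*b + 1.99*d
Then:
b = 1.98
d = -1.21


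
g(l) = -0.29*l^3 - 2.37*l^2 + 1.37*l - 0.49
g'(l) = -0.87*l^2 - 4.74*l + 1.37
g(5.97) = -138.49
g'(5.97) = -57.94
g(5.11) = -94.07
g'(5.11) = -45.57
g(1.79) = -7.29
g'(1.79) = -9.90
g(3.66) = -41.44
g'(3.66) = -27.63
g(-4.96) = -30.20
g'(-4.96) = 3.48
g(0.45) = -0.38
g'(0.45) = -0.94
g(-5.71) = -31.60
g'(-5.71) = 0.07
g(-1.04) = -4.15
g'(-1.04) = 5.36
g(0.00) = -0.49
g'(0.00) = 1.37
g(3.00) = -25.54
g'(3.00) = -20.68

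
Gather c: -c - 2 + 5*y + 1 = -c + 5*y - 1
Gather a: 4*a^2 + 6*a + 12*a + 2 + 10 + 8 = 4*a^2 + 18*a + 20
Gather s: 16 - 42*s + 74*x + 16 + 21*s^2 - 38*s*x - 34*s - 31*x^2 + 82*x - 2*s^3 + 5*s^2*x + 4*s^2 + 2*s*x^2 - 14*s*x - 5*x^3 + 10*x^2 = -2*s^3 + s^2*(5*x + 25) + s*(2*x^2 - 52*x - 76) - 5*x^3 - 21*x^2 + 156*x + 32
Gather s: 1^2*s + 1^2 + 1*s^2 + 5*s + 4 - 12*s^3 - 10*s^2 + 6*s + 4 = -12*s^3 - 9*s^2 + 12*s + 9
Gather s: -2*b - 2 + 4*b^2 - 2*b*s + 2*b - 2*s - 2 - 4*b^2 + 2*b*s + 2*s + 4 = 0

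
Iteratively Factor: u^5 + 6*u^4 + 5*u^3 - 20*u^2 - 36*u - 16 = (u - 2)*(u^4 + 8*u^3 + 21*u^2 + 22*u + 8) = (u - 2)*(u + 4)*(u^3 + 4*u^2 + 5*u + 2) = (u - 2)*(u + 2)*(u + 4)*(u^2 + 2*u + 1) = (u - 2)*(u + 1)*(u + 2)*(u + 4)*(u + 1)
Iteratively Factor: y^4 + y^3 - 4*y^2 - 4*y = (y)*(y^3 + y^2 - 4*y - 4) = y*(y + 2)*(y^2 - y - 2) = y*(y - 2)*(y + 2)*(y + 1)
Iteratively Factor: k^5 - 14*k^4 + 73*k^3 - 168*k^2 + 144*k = (k - 3)*(k^4 - 11*k^3 + 40*k^2 - 48*k) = (k - 4)*(k - 3)*(k^3 - 7*k^2 + 12*k) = k*(k - 4)*(k - 3)*(k^2 - 7*k + 12) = k*(k - 4)*(k - 3)^2*(k - 4)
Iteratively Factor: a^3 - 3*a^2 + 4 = (a - 2)*(a^2 - a - 2) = (a - 2)*(a + 1)*(a - 2)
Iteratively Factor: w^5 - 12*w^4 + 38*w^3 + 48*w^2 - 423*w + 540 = (w - 3)*(w^4 - 9*w^3 + 11*w^2 + 81*w - 180) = (w - 3)*(w + 3)*(w^3 - 12*w^2 + 47*w - 60) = (w - 4)*(w - 3)*(w + 3)*(w^2 - 8*w + 15) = (w - 5)*(w - 4)*(w - 3)*(w + 3)*(w - 3)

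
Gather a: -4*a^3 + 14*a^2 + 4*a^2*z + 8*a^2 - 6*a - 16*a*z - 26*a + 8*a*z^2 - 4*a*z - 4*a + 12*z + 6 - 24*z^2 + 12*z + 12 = -4*a^3 + a^2*(4*z + 22) + a*(8*z^2 - 20*z - 36) - 24*z^2 + 24*z + 18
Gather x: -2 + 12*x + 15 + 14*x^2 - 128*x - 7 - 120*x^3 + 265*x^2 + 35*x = -120*x^3 + 279*x^2 - 81*x + 6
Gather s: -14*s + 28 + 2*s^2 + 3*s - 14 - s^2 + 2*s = s^2 - 9*s + 14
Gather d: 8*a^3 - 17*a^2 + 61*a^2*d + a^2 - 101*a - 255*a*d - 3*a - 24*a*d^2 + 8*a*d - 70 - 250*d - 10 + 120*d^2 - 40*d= 8*a^3 - 16*a^2 - 104*a + d^2*(120 - 24*a) + d*(61*a^2 - 247*a - 290) - 80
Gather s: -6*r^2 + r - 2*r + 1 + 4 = -6*r^2 - r + 5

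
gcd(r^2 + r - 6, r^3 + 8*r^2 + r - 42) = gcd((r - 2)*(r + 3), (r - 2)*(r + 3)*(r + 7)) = r^2 + r - 6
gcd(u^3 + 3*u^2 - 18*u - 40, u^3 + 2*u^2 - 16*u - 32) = u^2 - 2*u - 8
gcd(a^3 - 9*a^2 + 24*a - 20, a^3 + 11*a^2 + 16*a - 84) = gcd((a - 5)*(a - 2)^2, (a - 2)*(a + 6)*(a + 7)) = a - 2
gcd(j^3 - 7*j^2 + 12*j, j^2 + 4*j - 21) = j - 3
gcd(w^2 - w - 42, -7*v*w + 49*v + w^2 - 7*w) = w - 7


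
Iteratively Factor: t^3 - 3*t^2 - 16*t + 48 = (t - 4)*(t^2 + t - 12) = (t - 4)*(t - 3)*(t + 4)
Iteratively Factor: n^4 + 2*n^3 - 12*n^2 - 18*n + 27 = (n + 3)*(n^3 - n^2 - 9*n + 9) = (n - 3)*(n + 3)*(n^2 + 2*n - 3) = (n - 3)*(n + 3)^2*(n - 1)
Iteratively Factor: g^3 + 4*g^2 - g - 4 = (g - 1)*(g^2 + 5*g + 4) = (g - 1)*(g + 1)*(g + 4)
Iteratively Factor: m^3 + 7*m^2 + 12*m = (m)*(m^2 + 7*m + 12) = m*(m + 3)*(m + 4)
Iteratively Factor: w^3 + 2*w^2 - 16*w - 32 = (w + 4)*(w^2 - 2*w - 8) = (w + 2)*(w + 4)*(w - 4)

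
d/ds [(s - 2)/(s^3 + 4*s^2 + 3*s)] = (s*(s^2 + 4*s + 3) - (s - 2)*(3*s^2 + 8*s + 3))/(s^2*(s^2 + 4*s + 3)^2)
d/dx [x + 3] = 1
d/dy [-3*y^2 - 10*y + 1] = -6*y - 10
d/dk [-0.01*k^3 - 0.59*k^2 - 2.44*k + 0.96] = -0.03*k^2 - 1.18*k - 2.44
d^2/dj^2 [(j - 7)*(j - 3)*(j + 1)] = 6*j - 18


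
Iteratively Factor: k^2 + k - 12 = (k - 3)*(k + 4)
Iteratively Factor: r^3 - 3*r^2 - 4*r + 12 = (r + 2)*(r^2 - 5*r + 6) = (r - 3)*(r + 2)*(r - 2)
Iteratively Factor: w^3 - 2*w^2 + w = (w)*(w^2 - 2*w + 1) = w*(w - 1)*(w - 1)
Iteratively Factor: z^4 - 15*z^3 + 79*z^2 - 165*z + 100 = (z - 1)*(z^3 - 14*z^2 + 65*z - 100) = (z - 5)*(z - 1)*(z^2 - 9*z + 20) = (z - 5)^2*(z - 1)*(z - 4)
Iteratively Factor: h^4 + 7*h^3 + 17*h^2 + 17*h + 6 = (h + 2)*(h^3 + 5*h^2 + 7*h + 3) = (h + 2)*(h + 3)*(h^2 + 2*h + 1) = (h + 1)*(h + 2)*(h + 3)*(h + 1)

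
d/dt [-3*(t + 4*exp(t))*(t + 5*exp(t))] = -27*t*exp(t) - 6*t - 120*exp(2*t) - 27*exp(t)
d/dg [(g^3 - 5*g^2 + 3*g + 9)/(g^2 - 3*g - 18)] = (g^4 - 6*g^3 - 42*g^2 + 162*g - 27)/(g^4 - 6*g^3 - 27*g^2 + 108*g + 324)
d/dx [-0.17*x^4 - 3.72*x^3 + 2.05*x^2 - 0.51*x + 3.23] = -0.68*x^3 - 11.16*x^2 + 4.1*x - 0.51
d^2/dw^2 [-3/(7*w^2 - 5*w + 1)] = 6*(49*w^2 - 35*w - (14*w - 5)^2 + 7)/(7*w^2 - 5*w + 1)^3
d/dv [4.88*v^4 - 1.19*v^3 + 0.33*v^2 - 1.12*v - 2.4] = 19.52*v^3 - 3.57*v^2 + 0.66*v - 1.12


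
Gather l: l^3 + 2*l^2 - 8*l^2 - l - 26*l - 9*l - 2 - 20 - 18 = l^3 - 6*l^2 - 36*l - 40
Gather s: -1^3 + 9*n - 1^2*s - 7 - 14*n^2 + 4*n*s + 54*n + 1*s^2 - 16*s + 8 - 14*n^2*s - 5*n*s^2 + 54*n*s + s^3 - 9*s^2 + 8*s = -14*n^2 + 63*n + s^3 + s^2*(-5*n - 8) + s*(-14*n^2 + 58*n - 9)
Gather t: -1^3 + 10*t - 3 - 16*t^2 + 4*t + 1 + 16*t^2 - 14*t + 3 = 0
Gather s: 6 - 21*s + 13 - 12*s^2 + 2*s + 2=-12*s^2 - 19*s + 21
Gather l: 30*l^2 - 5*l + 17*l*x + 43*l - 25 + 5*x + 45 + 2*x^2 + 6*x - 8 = 30*l^2 + l*(17*x + 38) + 2*x^2 + 11*x + 12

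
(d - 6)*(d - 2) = d^2 - 8*d + 12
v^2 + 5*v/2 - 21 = (v - 7/2)*(v + 6)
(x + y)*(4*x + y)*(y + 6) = 4*x^2*y + 24*x^2 + 5*x*y^2 + 30*x*y + y^3 + 6*y^2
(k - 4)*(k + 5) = k^2 + k - 20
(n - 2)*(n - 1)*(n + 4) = n^3 + n^2 - 10*n + 8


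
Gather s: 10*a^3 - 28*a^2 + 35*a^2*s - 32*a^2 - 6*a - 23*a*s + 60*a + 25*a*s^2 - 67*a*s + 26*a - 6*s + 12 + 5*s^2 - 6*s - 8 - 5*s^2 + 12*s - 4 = 10*a^3 - 60*a^2 + 25*a*s^2 + 80*a + s*(35*a^2 - 90*a)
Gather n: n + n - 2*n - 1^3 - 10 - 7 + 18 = 0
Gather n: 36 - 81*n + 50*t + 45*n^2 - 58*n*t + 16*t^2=45*n^2 + n*(-58*t - 81) + 16*t^2 + 50*t + 36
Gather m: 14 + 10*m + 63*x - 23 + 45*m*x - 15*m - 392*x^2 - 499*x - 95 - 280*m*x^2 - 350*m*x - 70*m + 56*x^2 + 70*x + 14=m*(-280*x^2 - 305*x - 75) - 336*x^2 - 366*x - 90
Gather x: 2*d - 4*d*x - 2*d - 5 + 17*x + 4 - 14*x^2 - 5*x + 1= -14*x^2 + x*(12 - 4*d)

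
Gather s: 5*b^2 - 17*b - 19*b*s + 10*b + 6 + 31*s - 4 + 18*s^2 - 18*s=5*b^2 - 7*b + 18*s^2 + s*(13 - 19*b) + 2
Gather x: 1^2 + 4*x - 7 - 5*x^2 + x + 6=-5*x^2 + 5*x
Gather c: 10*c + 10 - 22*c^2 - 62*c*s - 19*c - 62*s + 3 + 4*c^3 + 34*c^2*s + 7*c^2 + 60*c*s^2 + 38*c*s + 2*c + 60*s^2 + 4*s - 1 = 4*c^3 + c^2*(34*s - 15) + c*(60*s^2 - 24*s - 7) + 60*s^2 - 58*s + 12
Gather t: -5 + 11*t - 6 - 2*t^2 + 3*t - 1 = -2*t^2 + 14*t - 12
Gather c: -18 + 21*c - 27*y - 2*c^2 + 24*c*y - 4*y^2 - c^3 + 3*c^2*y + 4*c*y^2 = -c^3 + c^2*(3*y - 2) + c*(4*y^2 + 24*y + 21) - 4*y^2 - 27*y - 18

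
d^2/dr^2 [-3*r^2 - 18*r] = -6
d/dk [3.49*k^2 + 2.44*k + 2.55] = 6.98*k + 2.44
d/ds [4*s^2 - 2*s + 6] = 8*s - 2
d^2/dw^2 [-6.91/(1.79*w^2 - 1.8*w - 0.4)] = (-44.280662*w^2 + 44.52804*w + 6.91*(3.58*w - 1.8)*(7.16*w - 3.6) + 9.89512)/(-1.79*w^2 + 1.8*w + 0.4)^3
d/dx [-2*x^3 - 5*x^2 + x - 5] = -6*x^2 - 10*x + 1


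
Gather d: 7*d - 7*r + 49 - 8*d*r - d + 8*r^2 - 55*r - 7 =d*(6 - 8*r) + 8*r^2 - 62*r + 42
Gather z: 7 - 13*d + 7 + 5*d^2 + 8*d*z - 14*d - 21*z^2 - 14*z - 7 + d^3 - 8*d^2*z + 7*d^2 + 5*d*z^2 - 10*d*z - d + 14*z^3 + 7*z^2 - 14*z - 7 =d^3 + 12*d^2 - 28*d + 14*z^3 + z^2*(5*d - 14) + z*(-8*d^2 - 2*d - 28)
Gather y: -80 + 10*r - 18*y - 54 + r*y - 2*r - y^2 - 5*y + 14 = 8*r - y^2 + y*(r - 23) - 120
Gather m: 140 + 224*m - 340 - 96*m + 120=128*m - 80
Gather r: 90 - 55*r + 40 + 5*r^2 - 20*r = 5*r^2 - 75*r + 130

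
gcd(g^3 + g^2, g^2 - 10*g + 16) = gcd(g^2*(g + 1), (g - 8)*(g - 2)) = 1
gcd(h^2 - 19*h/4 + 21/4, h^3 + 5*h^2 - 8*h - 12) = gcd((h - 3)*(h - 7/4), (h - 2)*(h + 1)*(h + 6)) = 1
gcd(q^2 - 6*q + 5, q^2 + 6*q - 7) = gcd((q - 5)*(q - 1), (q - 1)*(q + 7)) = q - 1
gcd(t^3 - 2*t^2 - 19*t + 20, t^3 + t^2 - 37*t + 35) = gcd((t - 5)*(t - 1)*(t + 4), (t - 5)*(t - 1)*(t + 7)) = t^2 - 6*t + 5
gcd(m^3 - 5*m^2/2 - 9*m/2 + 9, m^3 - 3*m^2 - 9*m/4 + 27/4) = m^2 - 9*m/2 + 9/2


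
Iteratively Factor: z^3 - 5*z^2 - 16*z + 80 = (z - 5)*(z^2 - 16) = (z - 5)*(z - 4)*(z + 4)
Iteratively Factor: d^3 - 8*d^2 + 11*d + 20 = (d - 5)*(d^2 - 3*d - 4) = (d - 5)*(d - 4)*(d + 1)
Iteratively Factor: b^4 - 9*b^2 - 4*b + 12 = (b - 1)*(b^3 + b^2 - 8*b - 12) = (b - 1)*(b + 2)*(b^2 - b - 6) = (b - 3)*(b - 1)*(b + 2)*(b + 2)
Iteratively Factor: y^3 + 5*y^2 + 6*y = (y + 2)*(y^2 + 3*y) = (y + 2)*(y + 3)*(y)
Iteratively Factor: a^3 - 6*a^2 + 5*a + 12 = (a - 4)*(a^2 - 2*a - 3) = (a - 4)*(a - 3)*(a + 1)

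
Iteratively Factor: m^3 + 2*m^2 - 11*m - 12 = (m + 4)*(m^2 - 2*m - 3) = (m + 1)*(m + 4)*(m - 3)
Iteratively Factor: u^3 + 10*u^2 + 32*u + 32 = (u + 4)*(u^2 + 6*u + 8) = (u + 4)^2*(u + 2)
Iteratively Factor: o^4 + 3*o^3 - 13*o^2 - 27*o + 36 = (o + 3)*(o^3 - 13*o + 12) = (o - 1)*(o + 3)*(o^2 + o - 12) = (o - 3)*(o - 1)*(o + 3)*(o + 4)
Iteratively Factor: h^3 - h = (h)*(h^2 - 1) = h*(h + 1)*(h - 1)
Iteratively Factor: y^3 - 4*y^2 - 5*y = (y - 5)*(y^2 + y) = (y - 5)*(y + 1)*(y)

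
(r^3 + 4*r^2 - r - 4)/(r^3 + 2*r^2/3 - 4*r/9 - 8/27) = 27*(r^3 + 4*r^2 - r - 4)/(27*r^3 + 18*r^2 - 12*r - 8)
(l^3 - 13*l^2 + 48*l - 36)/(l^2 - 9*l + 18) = (l^2 - 7*l + 6)/(l - 3)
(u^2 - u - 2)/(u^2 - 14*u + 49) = (u^2 - u - 2)/(u^2 - 14*u + 49)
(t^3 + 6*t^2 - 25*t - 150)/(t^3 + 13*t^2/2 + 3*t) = 2*(t^2 - 25)/(t*(2*t + 1))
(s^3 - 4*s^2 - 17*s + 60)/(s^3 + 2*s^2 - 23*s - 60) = (s - 3)/(s + 3)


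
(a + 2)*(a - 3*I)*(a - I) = a^3 + 2*a^2 - 4*I*a^2 - 3*a - 8*I*a - 6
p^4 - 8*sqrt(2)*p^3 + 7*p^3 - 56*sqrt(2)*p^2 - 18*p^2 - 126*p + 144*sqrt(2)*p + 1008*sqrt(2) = (p + 7)*(p - 8*sqrt(2))*(p - 3*sqrt(2))*(p + 3*sqrt(2))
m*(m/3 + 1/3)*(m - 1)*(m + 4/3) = m^4/3 + 4*m^3/9 - m^2/3 - 4*m/9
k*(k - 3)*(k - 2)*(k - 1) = k^4 - 6*k^3 + 11*k^2 - 6*k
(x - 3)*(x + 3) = x^2 - 9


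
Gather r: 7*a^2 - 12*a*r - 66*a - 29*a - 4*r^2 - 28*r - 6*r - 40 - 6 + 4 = 7*a^2 - 95*a - 4*r^2 + r*(-12*a - 34) - 42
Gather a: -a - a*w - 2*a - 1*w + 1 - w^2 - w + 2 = a*(-w - 3) - w^2 - 2*w + 3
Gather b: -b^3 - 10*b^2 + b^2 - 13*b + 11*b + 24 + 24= -b^3 - 9*b^2 - 2*b + 48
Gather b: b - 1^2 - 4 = b - 5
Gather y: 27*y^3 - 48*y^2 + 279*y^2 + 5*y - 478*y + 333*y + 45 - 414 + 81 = 27*y^3 + 231*y^2 - 140*y - 288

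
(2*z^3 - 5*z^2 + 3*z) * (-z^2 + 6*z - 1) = -2*z^5 + 17*z^4 - 35*z^3 + 23*z^2 - 3*z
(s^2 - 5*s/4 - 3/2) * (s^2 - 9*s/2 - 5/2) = s^4 - 23*s^3/4 + 13*s^2/8 + 79*s/8 + 15/4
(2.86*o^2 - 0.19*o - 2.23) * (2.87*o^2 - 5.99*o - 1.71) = 8.2082*o^4 - 17.6767*o^3 - 10.1526*o^2 + 13.6826*o + 3.8133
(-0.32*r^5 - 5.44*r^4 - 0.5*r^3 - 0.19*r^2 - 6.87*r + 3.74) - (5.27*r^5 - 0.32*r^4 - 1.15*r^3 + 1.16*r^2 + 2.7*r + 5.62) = -5.59*r^5 - 5.12*r^4 + 0.65*r^3 - 1.35*r^2 - 9.57*r - 1.88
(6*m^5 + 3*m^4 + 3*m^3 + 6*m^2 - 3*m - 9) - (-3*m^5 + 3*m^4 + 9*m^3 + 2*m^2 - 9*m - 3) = 9*m^5 - 6*m^3 + 4*m^2 + 6*m - 6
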